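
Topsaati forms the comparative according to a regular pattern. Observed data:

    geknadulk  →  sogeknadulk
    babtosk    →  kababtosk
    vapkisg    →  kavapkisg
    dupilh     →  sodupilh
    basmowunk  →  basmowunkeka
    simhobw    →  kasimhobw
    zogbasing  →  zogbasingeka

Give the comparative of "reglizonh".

"reglizonh" has second-to-last letter 'n'. The stems whose second-to-last letter is 'n' (basmowunk → basmowunkeka, zogbasing → zogbasingeka) add -eka.
So reglizonh → reglizonheka.

reglizonheka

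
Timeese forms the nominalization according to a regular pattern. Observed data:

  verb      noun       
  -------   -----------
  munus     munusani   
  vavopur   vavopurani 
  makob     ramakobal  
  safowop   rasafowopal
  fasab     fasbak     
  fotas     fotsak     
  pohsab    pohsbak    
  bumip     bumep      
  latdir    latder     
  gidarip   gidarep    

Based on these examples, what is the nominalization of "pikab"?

"pikab" has last vowel 'a'. The stems whose last vowel is 'a' (fasab → fasbak, fotas → fotsak, pohsab → pohsbak) delete the last vowel and add -ak.
The other patterns: stems whose last vowel is 'u' add -ani; stems whose last vowel is 'o' add ra- … -al around the stem; stems whose last vowel is 'i' change the last vowel to 'e'.
So pikab → pikbak.

pikbak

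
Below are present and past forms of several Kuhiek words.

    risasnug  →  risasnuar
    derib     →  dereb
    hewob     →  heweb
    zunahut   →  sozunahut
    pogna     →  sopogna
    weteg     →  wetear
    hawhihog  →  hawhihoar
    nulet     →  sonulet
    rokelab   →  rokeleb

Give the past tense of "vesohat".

sovesohat

hewob and hawhihog both have last vowel 'o' yet inflect differently (heweb, hawhihoar), so the last vowel is not what conditions the rule; the final letter is.
"vesohat" ends in -t. The stems ending in -t (zunahut → sozunahut, nulet → sonulet) add the prefix so-.
So vesohat → sovesohat.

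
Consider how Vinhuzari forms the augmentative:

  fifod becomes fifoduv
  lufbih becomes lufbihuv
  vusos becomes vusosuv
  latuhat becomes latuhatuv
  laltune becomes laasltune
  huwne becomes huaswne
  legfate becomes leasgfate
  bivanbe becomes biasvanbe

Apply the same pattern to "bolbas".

lufbih and laltune both begin with l- yet inflect differently (lufbihuv, laasltune), so the first letter is not what conditions the rule; whether the stem ends in a vowel or a consonant is.
"bolbas" ends in a consonant. The stems ending in a consonant (fifod → fifoduv, lufbih → lufbihuv, vusos → vusosuv) add -uv.
The other pattern: stems ending in a vowel insert -as- after the first vowel.
So bolbas → bolbasuv.

bolbasuv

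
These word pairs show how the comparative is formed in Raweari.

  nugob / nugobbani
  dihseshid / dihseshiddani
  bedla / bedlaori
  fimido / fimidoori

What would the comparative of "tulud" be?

nugob and fimido both have last vowel 'o' yet inflect differently (nugobbani, fimidoori), so the last vowel is not what conditions the rule; whether the stem ends in a vowel or a consonant is.
"tulud" ends in a consonant. The stems ending in a consonant (nugob → nugobbani, dihseshid → dihseshiddani) double the final consonant and add -ani.
The other pattern: stems ending in a vowel add -ori.
So tulud → tuluddani.

tuluddani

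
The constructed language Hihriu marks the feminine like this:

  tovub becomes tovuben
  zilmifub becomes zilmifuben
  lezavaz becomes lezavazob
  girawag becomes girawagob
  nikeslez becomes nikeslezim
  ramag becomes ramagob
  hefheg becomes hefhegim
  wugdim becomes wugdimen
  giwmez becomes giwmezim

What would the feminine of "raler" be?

ralerim

lezavaz and nikeslez both end in -z yet inflect differently (lezavazob, nikeslezim), so the final letter is not what conditions the rule; the last vowel is.
"raler" has last vowel 'e'. The stems whose last vowel is 'e' (nikeslez → nikeslezim, hefheg → hefhegim, giwmez → giwmezim) add -im.
The other patterns: stems whose last vowel is 'a' add -ob; stems whose last vowel is 'i' or 'u' add -en.
So raler → ralerim.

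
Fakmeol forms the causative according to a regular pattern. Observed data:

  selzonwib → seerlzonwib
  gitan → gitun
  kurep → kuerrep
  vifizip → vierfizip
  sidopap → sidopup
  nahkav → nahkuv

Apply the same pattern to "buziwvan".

buziwvun

"buziwvan" has last vowel 'a'. The stems whose last vowel is 'a' (nahkav → nahkuv, sidopap → sidopup, gitan → gitun) change the last vowel to 'u'.
So buziwvan → buziwvun.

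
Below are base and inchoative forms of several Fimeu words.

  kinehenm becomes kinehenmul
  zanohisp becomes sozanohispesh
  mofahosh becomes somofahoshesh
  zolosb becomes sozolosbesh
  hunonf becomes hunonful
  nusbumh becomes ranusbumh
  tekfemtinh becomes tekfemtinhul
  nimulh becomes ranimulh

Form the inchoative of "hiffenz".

hiffenzul

mofahosh and tekfemtinh both end in -h yet inflect differently (somofahoshesh, tekfemtinhul), so the final letter is not what conditions the rule; the second-to-last letter is.
"hiffenz" has second-to-last letter 'n'. The stems whose second-to-last letter is 'n' (kinehenm → kinehenmul, hunonf → hunonful, tekfemtinh → tekfemtinhul) add -ul.
So hiffenz → hiffenzul.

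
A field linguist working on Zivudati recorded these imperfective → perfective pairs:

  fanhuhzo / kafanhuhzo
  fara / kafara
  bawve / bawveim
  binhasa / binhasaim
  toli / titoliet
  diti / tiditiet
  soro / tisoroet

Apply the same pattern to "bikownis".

bikownisim

"bikownis" begins with b-. The stems beginning with b- (bawve → bawveim, binhasa → binhasaim) add -im.
The other patterns: stems beginning with f- add the prefix ka-; stems beginning with d-, s- or t- add ti- … -et around the stem.
So bikownis → bikownisim.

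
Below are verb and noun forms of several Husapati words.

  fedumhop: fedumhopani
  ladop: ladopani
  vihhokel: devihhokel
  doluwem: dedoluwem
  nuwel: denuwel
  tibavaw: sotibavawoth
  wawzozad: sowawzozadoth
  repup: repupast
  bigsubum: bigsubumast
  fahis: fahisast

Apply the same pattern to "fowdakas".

fedumhop and repup both end in -p yet inflect differently (fedumhopani, repupast), so the final letter is not what conditions the rule; the last vowel is.
"fowdakas" has last vowel 'a'. The stems whose last vowel is 'a' (tibavaw → sotibavawoth, wawzozad → sowawzozadoth) add so- … -oth around the stem.
So fowdakas → sofowdakasoth.

sofowdakasoth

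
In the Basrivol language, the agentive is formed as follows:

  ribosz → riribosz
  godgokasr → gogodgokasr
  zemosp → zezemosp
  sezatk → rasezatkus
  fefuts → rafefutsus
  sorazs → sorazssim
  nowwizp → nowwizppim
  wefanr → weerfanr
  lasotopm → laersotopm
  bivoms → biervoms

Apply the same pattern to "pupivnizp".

pupivnizppim

fefuts and sorazs both end in -s yet inflect differently (rafefutsus, sorazssim), so the final letter is not what conditions the rule; the second-to-last letter is.
"pupivnizp" has second-to-last letter 'z'. The stems whose second-to-last letter is 'z' (sorazs → sorazssim, nowwizp → nowwizppim) double the final consonant and add -im.
The other patterns: stems whose second-to-last letter is 's' repeat the first consonant+vowel as a prefix; stems whose second-to-last letter is 't' add ra- … -us around the stem; stems whose second-to-last letter is 'm', 'n' or 'p' insert -er- after the first vowel.
So pupivnizp → pupivnizppim.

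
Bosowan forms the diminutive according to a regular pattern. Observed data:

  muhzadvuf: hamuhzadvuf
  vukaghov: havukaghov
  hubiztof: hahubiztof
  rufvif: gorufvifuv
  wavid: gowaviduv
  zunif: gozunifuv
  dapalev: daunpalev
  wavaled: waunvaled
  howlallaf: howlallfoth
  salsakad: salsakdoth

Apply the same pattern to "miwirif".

gomiwirifuv

"miwirif" has last vowel 'i'. The stems whose last vowel is 'i' (rufvif → gorufvifuv, zunif → gozunifuv, wavid → gowaviduv) add go- … -uv around the stem.
The other patterns: stems whose last vowel is 'o' or 'u' add the prefix ha-; stems whose last vowel is 'e' insert -un- after the first vowel; stems whose last vowel is 'a' delete the last vowel and add -oth.
So miwirif → gomiwirifuv.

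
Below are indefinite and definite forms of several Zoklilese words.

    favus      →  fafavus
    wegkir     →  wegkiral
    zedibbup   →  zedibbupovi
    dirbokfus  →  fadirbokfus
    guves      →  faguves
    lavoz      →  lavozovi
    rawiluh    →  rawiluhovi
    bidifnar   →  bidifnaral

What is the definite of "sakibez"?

sakibezovi

dirbokfus and rawiluh both have last vowel 'u' yet inflect differently (fadirbokfus, rawiluhovi), so the last vowel is not what conditions the rule; the final letter is.
"sakibez" ends in -z. The one such stem in the data (lavoz → lavozovi) adds -ovi, so the same rule applies.
So sakibez → sakibezovi.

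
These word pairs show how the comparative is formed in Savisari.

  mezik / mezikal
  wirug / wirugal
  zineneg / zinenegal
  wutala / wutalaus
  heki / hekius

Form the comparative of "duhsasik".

duhsasikal

mezik and heki both have last vowel 'i' yet inflect differently (mezikal, hekius), so the last vowel is not what conditions the rule; whether the stem ends in a vowel or a consonant is.
"duhsasik" ends in a consonant. The stems ending in a consonant (mezik → mezikal, wirug → wirugal, zineneg → zinenegal) add -al.
So duhsasik → duhsasikal.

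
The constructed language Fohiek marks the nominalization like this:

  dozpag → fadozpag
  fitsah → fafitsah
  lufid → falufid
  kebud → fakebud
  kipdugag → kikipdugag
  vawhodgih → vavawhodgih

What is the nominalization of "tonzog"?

"tonzog" has 2 vowels. The stems with 2 vowels (dozpag → fadozpag, fitsah → fafitsah, lufid → falufid) add the prefix fa-.
So tonzog → fatonzog.

fatonzog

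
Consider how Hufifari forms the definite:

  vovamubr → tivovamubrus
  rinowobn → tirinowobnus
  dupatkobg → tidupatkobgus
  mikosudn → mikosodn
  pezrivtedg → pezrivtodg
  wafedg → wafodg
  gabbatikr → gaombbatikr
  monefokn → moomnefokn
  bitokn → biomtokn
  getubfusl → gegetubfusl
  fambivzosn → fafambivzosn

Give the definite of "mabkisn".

mamabkisn

rinowobn and mikosudn both end in -n yet inflect differently (tirinowobnus, mikosodn), so the final letter is not what conditions the rule; the second-to-last letter is.
"mabkisn" has second-to-last letter 's'. The stems whose second-to-last letter is 's' (getubfusl → gegetubfusl, fambivzosn → fafambivzosn) repeat the first consonant+vowel as a prefix.
The other patterns: stems whose second-to-last letter is 'b' add ti- … -us around the stem; stems whose second-to-last letter is 'd' change the last vowel to 'o'; stems whose second-to-last letter is 'k' insert -om- after the first vowel.
So mabkisn → mamabkisn.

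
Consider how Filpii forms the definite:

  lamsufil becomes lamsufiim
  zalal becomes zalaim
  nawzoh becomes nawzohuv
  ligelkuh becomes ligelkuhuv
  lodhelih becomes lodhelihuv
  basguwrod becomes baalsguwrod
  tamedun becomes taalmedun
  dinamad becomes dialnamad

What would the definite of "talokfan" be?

taallokfan

lamsufil and lodhelih both have last vowel 'i' yet inflect differently (lamsufiim, lodhelihuv), so the last vowel is not what conditions the rule; the final letter is.
"talokfan" ends in -n. The one such stem in the data (tamedun → taalmedun) inserts -al- after the first vowel (as do basguwrod, dinamad), so the same rule applies.
The other patterns: stems ending in -l drop the final letter and add -im; stems ending in -h add -uv.
So talokfan → taallokfan.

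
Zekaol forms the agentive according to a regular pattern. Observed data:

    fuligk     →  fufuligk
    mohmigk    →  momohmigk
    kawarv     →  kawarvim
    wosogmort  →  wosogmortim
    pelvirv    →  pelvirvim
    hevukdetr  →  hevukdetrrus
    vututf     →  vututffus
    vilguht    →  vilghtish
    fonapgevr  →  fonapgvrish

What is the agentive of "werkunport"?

wosogmort and vilguht both end in -t yet inflect differently (wosogmortim, vilghtish), so the final letter is not what conditions the rule; the second-to-last letter is.
"werkunport" has second-to-last letter 'r'. The stems whose second-to-last letter is 'r' (kawarv → kawarvim, wosogmort → wosogmortim, pelvirv → pelvirvim) add -im.
So werkunport → werkunportim.

werkunportim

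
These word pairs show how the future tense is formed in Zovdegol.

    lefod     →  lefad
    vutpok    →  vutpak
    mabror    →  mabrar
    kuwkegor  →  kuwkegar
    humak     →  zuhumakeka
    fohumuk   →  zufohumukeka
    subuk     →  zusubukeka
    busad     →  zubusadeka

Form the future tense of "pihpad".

vutpok and humak both end in -k yet inflect differently (vutpak, zuhumakeka), so the final letter is not what conditions the rule; the last vowel is.
"pihpad" has last vowel 'a'. The stems whose last vowel is 'a' (humak → zuhumakeka, busad → zubusadeka) add zu- … -eka around the stem.
The other pattern: stems whose last vowel is 'o' change the last vowel to 'a'.
So pihpad → zupihpadeka.

zupihpadeka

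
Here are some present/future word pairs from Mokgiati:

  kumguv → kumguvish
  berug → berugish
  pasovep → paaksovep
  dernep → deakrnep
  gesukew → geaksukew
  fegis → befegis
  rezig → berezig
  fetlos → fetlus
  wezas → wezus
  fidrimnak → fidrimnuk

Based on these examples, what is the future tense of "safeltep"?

berug and rezig both end in -g yet inflect differently (berugish, berezig), so the final letter is not what conditions the rule; the last vowel is.
"safeltep" has last vowel 'e'. The stems whose last vowel is 'e' (pasovep → paaksovep, dernep → deakrnep, gesukew → geaksukew) insert -ak- after the first vowel.
The other patterns: stems whose last vowel is 'u' add -ish; stems whose last vowel is 'i' add the prefix be-; stems whose last vowel is 'a' or 'o' change the last vowel to 'u'.
So safeltep → saakfeltep.

saakfeltep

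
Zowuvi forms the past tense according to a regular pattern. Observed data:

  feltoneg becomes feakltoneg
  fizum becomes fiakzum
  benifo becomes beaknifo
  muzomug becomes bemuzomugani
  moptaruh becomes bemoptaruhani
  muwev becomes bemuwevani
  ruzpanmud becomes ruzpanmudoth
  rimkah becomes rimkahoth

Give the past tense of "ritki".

ritkioth

feltoneg and muzomug both end in -g yet inflect differently (feakltoneg, bemuzomugani), so the final letter is not what conditions the rule; the first letter is.
"ritki" begins with r-. The stems beginning with r- (ruzpanmud → ruzpanmudoth, rimkah → rimkahoth) add -oth.
The other patterns: stems beginning with b- or f- insert -ak- after the first vowel; stems beginning with m- add be- … -ani around the stem.
So ritki → ritkioth.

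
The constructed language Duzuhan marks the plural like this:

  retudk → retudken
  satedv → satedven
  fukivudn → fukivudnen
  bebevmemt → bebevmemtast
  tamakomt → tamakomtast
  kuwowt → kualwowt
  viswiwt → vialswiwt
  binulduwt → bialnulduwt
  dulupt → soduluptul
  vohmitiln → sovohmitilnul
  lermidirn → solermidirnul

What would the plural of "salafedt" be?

salafedten

bebevmemt and kuwowt both end in -t yet inflect differently (bebevmemtast, kualwowt), so the final letter is not what conditions the rule; the second-to-last letter is.
"salafedt" has second-to-last letter 'd'. The stems whose second-to-last letter is 'd' (retudk → retudken, satedv → satedven, fukivudn → fukivudnen) add -en.
So salafedt → salafedten.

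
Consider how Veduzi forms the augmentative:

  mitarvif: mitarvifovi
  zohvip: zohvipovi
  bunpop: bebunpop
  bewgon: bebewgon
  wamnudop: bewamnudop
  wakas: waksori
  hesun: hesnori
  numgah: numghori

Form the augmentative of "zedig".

zohvip and bunpop both end in -p yet inflect differently (zohvipovi, bebunpop), so the final letter is not what conditions the rule; the last vowel is.
"zedig" has last vowel 'i'. The stems whose last vowel is 'i' (mitarvif → mitarvifovi, zohvip → zohvipovi) add -ovi.
So zedig → zedigovi.

zedigovi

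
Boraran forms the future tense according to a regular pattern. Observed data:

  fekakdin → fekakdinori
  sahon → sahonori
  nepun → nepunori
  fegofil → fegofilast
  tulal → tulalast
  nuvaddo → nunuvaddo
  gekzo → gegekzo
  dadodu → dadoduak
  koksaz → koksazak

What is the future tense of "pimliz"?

pimlizak

fekakdin and fegofil both have last vowel 'i' yet inflect differently (fekakdinori, fegofilast), so the last vowel is not what conditions the rule; the final letter is.
"pimliz" ends in -z. The one such stem in the data (koksaz → koksazak) adds -ak, so the same rule applies.
The other patterns: stems ending in -n add -ori; stems ending in -l add -ast; stems ending in -o repeat the first consonant+vowel as a prefix.
So pimliz → pimlizak.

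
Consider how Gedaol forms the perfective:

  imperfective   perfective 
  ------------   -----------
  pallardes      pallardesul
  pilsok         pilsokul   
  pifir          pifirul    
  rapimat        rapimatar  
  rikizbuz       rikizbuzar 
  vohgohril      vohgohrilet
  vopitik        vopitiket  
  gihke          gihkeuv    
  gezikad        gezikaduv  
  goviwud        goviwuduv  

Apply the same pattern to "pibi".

pibiul

pilsok and vopitik both end in -k yet inflect differently (pilsokul, vopitiket), so the final letter is not what conditions the rule; the first letter is.
"pibi" begins with p-. The stems beginning with p- (pallardes → pallardesul, pilsok → pilsokul, pifir → pifirul) add -ul.
The other patterns: stems beginning with r- add -ar; stems beginning with v- add -et; stems beginning with g- add -uv.
So pibi → pibiul.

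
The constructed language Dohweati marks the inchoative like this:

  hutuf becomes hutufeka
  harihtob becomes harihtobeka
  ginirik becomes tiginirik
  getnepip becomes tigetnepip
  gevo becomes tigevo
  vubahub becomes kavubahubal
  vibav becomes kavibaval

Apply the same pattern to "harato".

haratoeka

harihtob and vubahub both end in -b yet inflect differently (harihtobeka, kavubahubal), so the final letter is not what conditions the rule; the first letter is.
"harato" begins with h-. The stems beginning with h- (hutuf → hutufeka, harihtob → harihtobeka) add -eka.
The other patterns: stems beginning with g- add the prefix ti-; stems beginning with v- add ka- … -al around the stem.
So harato → haratoeka.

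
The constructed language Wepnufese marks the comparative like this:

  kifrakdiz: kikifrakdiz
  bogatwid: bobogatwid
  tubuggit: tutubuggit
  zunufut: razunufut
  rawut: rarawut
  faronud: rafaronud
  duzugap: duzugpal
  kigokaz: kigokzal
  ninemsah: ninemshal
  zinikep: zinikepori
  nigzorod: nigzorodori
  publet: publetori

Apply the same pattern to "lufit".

lulufit

tubuggit and zunufut both end in -t yet inflect differently (tutubuggit, razunufut), so the final letter is not what conditions the rule; the last vowel is.
"lufit" has last vowel 'i'. The stems whose last vowel is 'i' (kifrakdiz → kikifrakdiz, bogatwid → bobogatwid, tubuggit → tutubuggit) repeat the first consonant+vowel as a prefix.
So lufit → lulufit.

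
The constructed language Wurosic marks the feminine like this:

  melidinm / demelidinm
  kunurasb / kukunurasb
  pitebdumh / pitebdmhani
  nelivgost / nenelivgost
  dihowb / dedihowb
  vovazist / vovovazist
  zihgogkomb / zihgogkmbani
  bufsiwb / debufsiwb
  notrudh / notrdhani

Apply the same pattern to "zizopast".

kunurasb and zihgogkomb both end in -b yet inflect differently (kukunurasb, zihgogkmbani), so the final letter is not what conditions the rule; the second-to-last letter is.
"zizopast" has second-to-last letter 's'. The stems whose second-to-last letter is 's' (vovazist → vovovazist, nelivgost → nenelivgost, kunurasb → kukunurasb) repeat the first consonant+vowel as a prefix.
So zizopast → zizizopast.

zizizopast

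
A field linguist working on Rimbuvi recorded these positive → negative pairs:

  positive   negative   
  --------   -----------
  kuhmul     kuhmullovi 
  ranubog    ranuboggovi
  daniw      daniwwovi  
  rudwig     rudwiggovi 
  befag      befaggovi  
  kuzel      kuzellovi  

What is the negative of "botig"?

Every pair shown (kuhmul → kuhmullovi, ranubog → ranuboggovi, daniw → daniwwovi, …) follows the same rule: double the final consonant and add -ovi.
So botig → botiggovi.

botiggovi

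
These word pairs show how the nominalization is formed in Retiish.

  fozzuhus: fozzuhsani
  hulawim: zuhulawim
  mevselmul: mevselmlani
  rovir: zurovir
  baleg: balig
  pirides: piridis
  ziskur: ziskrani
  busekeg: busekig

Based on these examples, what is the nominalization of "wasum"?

"wasum" has last vowel 'u'. The stems whose last vowel is 'u' (mevselmul → mevselmlani, ziskur → ziskrani, fozzuhus → fozzuhsani) delete the last vowel and add -ani.
So wasum → wasmani.

wasmani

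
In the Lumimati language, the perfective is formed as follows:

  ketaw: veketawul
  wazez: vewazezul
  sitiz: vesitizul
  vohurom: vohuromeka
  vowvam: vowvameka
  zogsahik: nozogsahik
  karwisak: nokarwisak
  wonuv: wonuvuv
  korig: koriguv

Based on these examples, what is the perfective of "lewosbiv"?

lewosbivuv

"lewosbiv" ends in -v. The one such stem in the data (wonuv → wonuvuv) adds -uv, so the same rule applies.
The other patterns: stems ending in -w or -z add ve- … -ul around the stem; stems ending in -m add -eka; stems ending in -k add the prefix no-.
So lewosbiv → lewosbivuv.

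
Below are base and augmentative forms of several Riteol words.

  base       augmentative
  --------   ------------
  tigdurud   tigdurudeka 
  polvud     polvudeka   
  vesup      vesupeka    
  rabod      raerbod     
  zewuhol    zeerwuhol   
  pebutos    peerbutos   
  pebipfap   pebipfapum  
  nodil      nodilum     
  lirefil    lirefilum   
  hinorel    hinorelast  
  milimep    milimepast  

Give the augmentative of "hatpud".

hatpudeka

tigdurud and rabod both end in -d yet inflect differently (tigdurudeka, raerbod), so the final letter is not what conditions the rule; the last vowel is.
"hatpud" has last vowel 'u'. The stems whose last vowel is 'u' (tigdurud → tigdurudeka, polvud → polvudeka, vesup → vesupeka) add -eka.
The other patterns: stems whose last vowel is 'o' insert -er- after the first vowel; stems whose last vowel is 'a' or 'i' add -um; stems whose last vowel is 'e' add -ast.
So hatpud → hatpudeka.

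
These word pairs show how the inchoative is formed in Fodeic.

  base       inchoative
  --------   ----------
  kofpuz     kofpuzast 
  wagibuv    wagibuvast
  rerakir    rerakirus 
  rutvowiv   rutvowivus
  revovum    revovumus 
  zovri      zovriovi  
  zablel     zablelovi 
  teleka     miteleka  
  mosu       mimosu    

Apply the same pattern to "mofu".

wagibuv and rutvowiv both end in -v yet inflect differently (wagibuvast, rutvowivus), so the final letter is not what conditions the rule; the first letter is.
"mofu" begins with m-. The one such stem in the data (mosu → mimosu) adds the prefix mi-, so the same rule applies.
The other patterns: stems beginning with k- or w- add -ast; stems beginning with r- add -us; stems beginning with z- add -ovi.
So mofu → mimofu.

mimofu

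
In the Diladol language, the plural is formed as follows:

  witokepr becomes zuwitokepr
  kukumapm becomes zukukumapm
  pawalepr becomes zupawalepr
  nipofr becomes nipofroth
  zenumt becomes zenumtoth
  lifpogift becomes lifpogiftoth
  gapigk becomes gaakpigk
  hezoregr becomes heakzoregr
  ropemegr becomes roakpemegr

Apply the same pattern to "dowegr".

"dowegr" has second-to-last letter 'g'. The stems whose second-to-last letter is 'g' (gapigk → gaakpigk, hezoregr → heakzoregr, ropemegr → roakpemegr) insert -ak- after the first vowel.
The other patterns: stems whose second-to-last letter is 'p' add the prefix zu-; stems whose second-to-last letter is 'f' or 'm' add -oth.
So dowegr → doakwegr.

doakwegr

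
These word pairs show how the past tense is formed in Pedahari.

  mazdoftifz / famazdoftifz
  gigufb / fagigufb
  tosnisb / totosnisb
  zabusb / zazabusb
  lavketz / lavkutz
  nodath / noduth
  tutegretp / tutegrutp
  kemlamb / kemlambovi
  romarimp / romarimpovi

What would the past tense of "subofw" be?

gigufb and tosnisb both end in -b yet inflect differently (fagigufb, totosnisb), so the final letter is not what conditions the rule; the second-to-last letter is.
"subofw" has second-to-last letter 'f'. The stems whose second-to-last letter is 'f' (mazdoftifz → famazdoftifz, gigufb → fagigufb) add the prefix fa-.
So subofw → fasubofw.

fasubofw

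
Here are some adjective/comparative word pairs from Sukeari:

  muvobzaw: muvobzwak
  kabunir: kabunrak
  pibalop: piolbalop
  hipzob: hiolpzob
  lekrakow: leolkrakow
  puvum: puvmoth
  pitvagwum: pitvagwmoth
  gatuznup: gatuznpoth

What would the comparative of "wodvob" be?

wooldvob

muvobzaw and lekrakow both end in -w yet inflect differently (muvobzwak, leolkrakow), so the final letter is not what conditions the rule; the last vowel is.
"wodvob" has last vowel 'o'. The stems whose last vowel is 'o' (pibalop → piolbalop, hipzob → hiolpzob, lekrakow → leolkrakow) insert -ol- after the first vowel.
So wodvob → wooldvob.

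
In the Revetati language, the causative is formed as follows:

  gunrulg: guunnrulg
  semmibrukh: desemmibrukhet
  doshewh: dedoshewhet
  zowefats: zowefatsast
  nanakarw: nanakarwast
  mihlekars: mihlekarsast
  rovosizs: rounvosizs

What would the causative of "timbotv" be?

timbotvast

"timbotv" has second-to-last letter 't'. The one such stem in the data (zowefats → zowefatsast) adds -ast, so the same rule applies.
So timbotv → timbotvast.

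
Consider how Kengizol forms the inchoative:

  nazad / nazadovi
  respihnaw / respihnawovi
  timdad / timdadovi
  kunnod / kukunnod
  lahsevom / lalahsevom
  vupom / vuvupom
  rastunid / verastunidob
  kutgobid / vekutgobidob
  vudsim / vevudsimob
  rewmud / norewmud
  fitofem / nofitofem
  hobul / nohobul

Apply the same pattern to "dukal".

nazad and kunnod both end in -d yet inflect differently (nazadovi, kukunnod), so the final letter is not what conditions the rule; the last vowel is.
"dukal" has last vowel 'a'. The stems whose last vowel is 'a' (nazad → nazadovi, respihnaw → respihnawovi, timdad → timdadovi) add -ovi.
So dukal → dukalovi.

dukalovi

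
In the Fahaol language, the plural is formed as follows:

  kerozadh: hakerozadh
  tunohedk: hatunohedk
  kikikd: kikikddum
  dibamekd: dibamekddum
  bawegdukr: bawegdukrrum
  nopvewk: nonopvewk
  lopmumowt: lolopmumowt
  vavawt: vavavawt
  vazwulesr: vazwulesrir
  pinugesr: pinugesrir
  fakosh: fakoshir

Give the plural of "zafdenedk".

hazafdenedk

tunohedk and nopvewk both end in -k yet inflect differently (hatunohedk, nonopvewk), so the final letter is not what conditions the rule; the second-to-last letter is.
"zafdenedk" has second-to-last letter 'd'. The stems whose second-to-last letter is 'd' (kerozadh → hakerozadh, tunohedk → hatunohedk) add the prefix ha-.
The other patterns: stems whose second-to-last letter is 'k' double the final consonant and add -um; stems whose second-to-last letter is 'w' repeat the first consonant+vowel as a prefix; stems whose second-to-last letter is 's' add -ir.
So zafdenedk → hazafdenedk.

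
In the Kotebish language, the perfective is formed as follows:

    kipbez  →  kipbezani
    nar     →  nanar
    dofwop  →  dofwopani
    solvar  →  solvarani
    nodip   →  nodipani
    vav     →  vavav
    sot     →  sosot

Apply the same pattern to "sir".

sisir

nar and solvar both end in -r yet inflect differently (nanar, solvarani), so the final letter is not what conditions the rule; the number of vowels is.
"sir" has 1 vowel. The stems with 1 vowel (nar → nanar, sot → sosot, vav → vavav) repeat the first consonant+vowel as a prefix.
So sir → sisir.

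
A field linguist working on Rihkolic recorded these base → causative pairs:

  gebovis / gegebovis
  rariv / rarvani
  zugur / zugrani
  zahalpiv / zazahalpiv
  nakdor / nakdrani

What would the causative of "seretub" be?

seseretub

rariv and zahalpiv both end in -v yet inflect differently (rarvani, zazahalpiv), so the final letter is not what conditions the rule; the number of vowels is.
"seretub" has 3 vowels. The stems with 3 vowels (gebovis → gegebovis, zahalpiv → zazahalpiv) repeat the first consonant+vowel as a prefix.
So seretub → seseretub.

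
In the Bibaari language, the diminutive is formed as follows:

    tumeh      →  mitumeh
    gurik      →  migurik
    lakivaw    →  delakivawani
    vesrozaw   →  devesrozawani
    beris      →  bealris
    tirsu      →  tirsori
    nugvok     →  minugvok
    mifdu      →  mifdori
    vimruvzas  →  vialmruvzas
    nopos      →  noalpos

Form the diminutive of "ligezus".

vesrozaw and vimruvzas both have last vowel 'a' yet inflect differently (devesrozawani, vialmruvzas), so the last vowel is not what conditions the rule; the final letter is.
"ligezus" ends in -s. The stems ending in -s (vimruvzas → vialmruvzas, beris → bealris, nopos → noalpos) insert -al- after the first vowel.
The other patterns: stems ending in -w add de- … -ani around the stem; stems ending in -u drop the final letter and add -ori; stems ending in -h or -k add the prefix mi-.
So ligezus → lialgezus.

lialgezus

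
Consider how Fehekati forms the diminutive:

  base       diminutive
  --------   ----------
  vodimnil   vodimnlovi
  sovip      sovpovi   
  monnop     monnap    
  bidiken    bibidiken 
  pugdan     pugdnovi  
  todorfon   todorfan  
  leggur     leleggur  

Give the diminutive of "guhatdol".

sovip and monnop both end in -p yet inflect differently (sovpovi, monnap), so the final letter is not what conditions the rule; the last vowel is.
"guhatdol" has last vowel 'o'. The stems whose last vowel is 'o' (monnop → monnap, todorfon → todorfan) change the last vowel to 'a'.
So guhatdol → guhatdal.

guhatdal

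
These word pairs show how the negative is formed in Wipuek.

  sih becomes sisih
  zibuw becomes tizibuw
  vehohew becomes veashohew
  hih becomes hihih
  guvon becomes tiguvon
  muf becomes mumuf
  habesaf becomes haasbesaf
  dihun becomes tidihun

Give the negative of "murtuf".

timurtuf

muf and habesaf both end in -f yet inflect differently (mumuf, haasbesaf), so the final letter is not what conditions the rule; the number of vowels is.
"murtuf" has 2 vowels. The stems with 2 vowels (dihun → tidihun, zibuw → tizibuw, guvon → tiguvon) add the prefix ti-.
The other patterns: stems with 1 vowel repeat the first consonant+vowel as a prefix; stems with 3 vowels insert -as- after the first vowel.
So murtuf → timurtuf.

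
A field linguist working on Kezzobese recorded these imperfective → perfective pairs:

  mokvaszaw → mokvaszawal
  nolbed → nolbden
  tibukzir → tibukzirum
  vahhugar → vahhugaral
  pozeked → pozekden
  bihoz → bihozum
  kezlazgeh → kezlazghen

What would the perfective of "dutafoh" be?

dutafohum

vahhugar and tibukzir both end in -r yet inflect differently (vahhugaral, tibukzirum), so the final letter is not what conditions the rule; the last vowel is.
"dutafoh" has last vowel 'o'. The one such stem in the data (bihoz → bihozum) adds -um, so the same rule applies.
The other patterns: stems whose last vowel is 'e' delete the last vowel and add -en; stems whose last vowel is 'a' add -al.
So dutafoh → dutafohum.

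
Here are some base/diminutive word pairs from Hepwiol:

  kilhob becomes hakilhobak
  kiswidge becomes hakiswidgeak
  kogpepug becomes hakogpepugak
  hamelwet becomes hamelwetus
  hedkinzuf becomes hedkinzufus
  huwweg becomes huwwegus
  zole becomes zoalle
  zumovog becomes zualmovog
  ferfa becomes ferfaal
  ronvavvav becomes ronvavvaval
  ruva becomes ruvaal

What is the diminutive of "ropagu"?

ropagual

kogpepug and huwweg both end in -g yet inflect differently (hakogpepugak, huwwegus), so the final letter is not what conditions the rule; the first letter is.
"ropagu" begins with r-. The stems beginning with r- (ronvavvav → ronvavvaval, ruva → ruvaal) add -al.
The other patterns: stems beginning with k- add ha- … -ak around the stem; stems beginning with h- add -us; stems beginning with z- insert -al- after the first vowel.
So ropagu → ropagual.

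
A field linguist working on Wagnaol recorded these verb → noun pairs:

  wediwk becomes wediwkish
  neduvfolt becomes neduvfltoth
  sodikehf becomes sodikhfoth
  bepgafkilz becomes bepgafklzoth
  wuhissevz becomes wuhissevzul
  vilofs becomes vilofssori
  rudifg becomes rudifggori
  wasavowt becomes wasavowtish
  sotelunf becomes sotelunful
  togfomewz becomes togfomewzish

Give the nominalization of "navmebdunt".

navmebduntul

wasavowt and neduvfolt both end in -t yet inflect differently (wasavowtish, neduvfltoth), so the final letter is not what conditions the rule; the second-to-last letter is.
"navmebdunt" has second-to-last letter 'n'. The one such stem in the data (sotelunf → sotelunful) adds -ul, so the same rule applies.
So navmebdunt → navmebduntul.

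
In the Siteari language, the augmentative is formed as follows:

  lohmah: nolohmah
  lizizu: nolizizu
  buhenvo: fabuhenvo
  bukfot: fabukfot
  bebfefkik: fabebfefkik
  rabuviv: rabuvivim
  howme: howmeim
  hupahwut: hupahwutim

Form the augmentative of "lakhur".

bukfot and hupahwut both end in -t yet inflect differently (fabukfot, hupahwutim), so the final letter is not what conditions the rule; the first letter is.
"lakhur" begins with l-. The stems beginning with l- (lohmah → nolohmah, lizizu → nolizizu) add the prefix no-.
The other patterns: stems beginning with b- add the prefix fa-; stems beginning with h- or r- add -im.
So lakhur → nolakhur.

nolakhur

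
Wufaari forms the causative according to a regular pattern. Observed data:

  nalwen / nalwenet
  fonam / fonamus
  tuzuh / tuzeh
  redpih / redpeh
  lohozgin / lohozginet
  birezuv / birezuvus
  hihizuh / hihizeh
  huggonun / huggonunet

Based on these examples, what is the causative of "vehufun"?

vehufunet

redpih and lohozgin both have last vowel 'i' yet inflect differently (redpeh, lohozginet), so the last vowel is not what conditions the rule; the final letter is.
"vehufun" ends in -n. The stems ending in -n (nalwen → nalwenet, lohozgin → lohozginet, huggonun → huggonunet) add -et.
So vehufun → vehufunet.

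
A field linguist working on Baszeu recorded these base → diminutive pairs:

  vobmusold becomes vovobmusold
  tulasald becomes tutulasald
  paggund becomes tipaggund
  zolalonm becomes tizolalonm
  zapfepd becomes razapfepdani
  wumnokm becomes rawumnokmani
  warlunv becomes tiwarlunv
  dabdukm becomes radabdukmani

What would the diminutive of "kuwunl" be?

tikuwunl

"kuwunl" has second-to-last letter 'n'. The stems whose second-to-last letter is 'n' (paggund → tipaggund, warlunv → tiwarlunv, zolalonm → tizolalonm) add the prefix ti-.
The other patterns: stems whose second-to-last letter is 'l' repeat the first consonant+vowel as a prefix; stems whose second-to-last letter is 'k' or 'p' add ra- … -ani around the stem.
So kuwunl → tikuwunl.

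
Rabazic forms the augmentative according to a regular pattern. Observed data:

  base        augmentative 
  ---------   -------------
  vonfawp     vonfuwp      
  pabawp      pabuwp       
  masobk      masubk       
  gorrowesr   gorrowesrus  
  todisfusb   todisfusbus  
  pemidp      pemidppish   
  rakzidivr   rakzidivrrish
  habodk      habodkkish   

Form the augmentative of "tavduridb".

vonfawp and pemidp both end in -p yet inflect differently (vonfuwp, pemidppish), so the final letter is not what conditions the rule; the second-to-last letter is.
"tavduridb" has second-to-last letter 'd'. The stems whose second-to-last letter is 'd' (pemidp → pemidppish, habodk → habodkkish) double the final consonant and add -ish.
So tavduridb → tavduridbbish.

tavduridbbish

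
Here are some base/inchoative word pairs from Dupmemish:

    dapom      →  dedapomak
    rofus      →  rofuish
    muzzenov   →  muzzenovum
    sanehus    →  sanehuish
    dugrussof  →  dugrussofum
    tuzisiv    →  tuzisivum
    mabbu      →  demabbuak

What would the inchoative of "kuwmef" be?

kuwmefum

sanehus and mabbu both have last vowel 'u' yet inflect differently (sanehuish, demabbuak), so the last vowel is not what conditions the rule; the final letter is.
"kuwmef" ends in -f. The one such stem in the data (dugrussof → dugrussofum) adds -um, so the same rule applies.
So kuwmef → kuwmefum.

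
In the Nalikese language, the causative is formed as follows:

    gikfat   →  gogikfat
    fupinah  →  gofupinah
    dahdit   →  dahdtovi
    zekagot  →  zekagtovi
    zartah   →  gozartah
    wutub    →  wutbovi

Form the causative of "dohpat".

godohpat

"dohpat" has last vowel 'a'. The stems whose last vowel is 'a' (zartah → gozartah, fupinah → gofupinah, gikfat → gogikfat) add the prefix go-.
So dohpat → godohpat.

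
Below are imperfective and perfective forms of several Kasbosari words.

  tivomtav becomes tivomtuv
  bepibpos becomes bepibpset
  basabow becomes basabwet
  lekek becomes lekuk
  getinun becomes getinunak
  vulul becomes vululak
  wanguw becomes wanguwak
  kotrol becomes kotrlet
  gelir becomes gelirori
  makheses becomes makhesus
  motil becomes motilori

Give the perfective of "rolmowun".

rolmowunak

wanguw and basabow both end in -w yet inflect differently (wanguwak, basabwet), so the final letter is not what conditions the rule; the last vowel is.
"rolmowun" has last vowel 'u'. The stems whose last vowel is 'u' (vulul → vululak, wanguw → wanguwak, getinun → getinunak) add -ak.
So rolmowun → rolmowunak.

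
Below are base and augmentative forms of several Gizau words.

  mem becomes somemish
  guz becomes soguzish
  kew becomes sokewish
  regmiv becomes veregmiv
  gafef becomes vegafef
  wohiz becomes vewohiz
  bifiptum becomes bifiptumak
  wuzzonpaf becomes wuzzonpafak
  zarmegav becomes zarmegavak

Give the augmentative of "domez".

guz and wohiz both end in -z yet inflect differently (soguzish, vewohiz), so the final letter is not what conditions the rule; the number of vowels is.
"domez" has 2 vowels. The stems with 2 vowels (regmiv → veregmiv, gafef → vegafef, wohiz → vewohiz) add the prefix ve-.
The other patterns: stems with 1 vowel add so- … -ish around the stem; stems with 3 vowels add -ak.
So domez → vedomez.

vedomez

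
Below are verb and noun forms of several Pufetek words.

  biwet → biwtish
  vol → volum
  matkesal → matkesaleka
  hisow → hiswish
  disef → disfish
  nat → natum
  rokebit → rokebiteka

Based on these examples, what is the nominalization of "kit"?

kitum

nat and biwet both end in -t yet inflect differently (natum, biwtish), so the final letter is not what conditions the rule; the number of vowels is.
"kit" has 1 vowel. The stems with 1 vowel (nat → natum, vol → volum) add -um.
The other patterns: stems with 2 vowels delete the last vowel and add -ish; stems with 3 vowels add -eka.
So kit → kitum.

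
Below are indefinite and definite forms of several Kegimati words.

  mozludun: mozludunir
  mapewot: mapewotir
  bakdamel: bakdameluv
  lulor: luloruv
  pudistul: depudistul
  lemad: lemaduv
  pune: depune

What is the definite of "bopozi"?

pudistul and bakdamel both end in -l yet inflect differently (depudistul, bakdameluv), so the final letter is not what conditions the rule; the first letter is.
"bopozi" begins with b-. The one such stem in the data (bakdamel → bakdameluv) adds -uv, so the same rule applies.
The other patterns: stems beginning with p- add the prefix de-; stems beginning with m- add -ir.
So bopozi → bopoziuv.

bopoziuv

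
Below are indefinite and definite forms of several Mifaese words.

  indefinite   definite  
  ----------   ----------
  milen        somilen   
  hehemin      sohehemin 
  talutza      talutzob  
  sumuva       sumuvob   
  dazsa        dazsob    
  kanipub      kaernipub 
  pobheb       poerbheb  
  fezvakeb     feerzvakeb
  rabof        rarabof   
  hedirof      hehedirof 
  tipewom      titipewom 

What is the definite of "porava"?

milen and pobheb both have last vowel 'e' yet inflect differently (somilen, poerbheb), so the last vowel is not what conditions the rule; the final letter is.
"porava" ends in -a. The stems ending in -a (talutza → talutzob, sumuva → sumuvob, dazsa → dazsob) drop the final letter and add -ob.
So porava → poravob.

poravob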